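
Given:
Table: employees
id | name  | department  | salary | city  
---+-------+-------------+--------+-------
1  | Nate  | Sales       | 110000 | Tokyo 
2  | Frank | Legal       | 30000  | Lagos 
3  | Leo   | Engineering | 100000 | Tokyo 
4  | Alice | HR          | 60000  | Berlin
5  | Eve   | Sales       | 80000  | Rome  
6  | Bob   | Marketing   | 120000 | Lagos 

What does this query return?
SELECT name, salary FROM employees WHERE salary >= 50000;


Filtering: salary >= 50000
Matching: 5 rows

5 rows:
Nate, 110000
Leo, 100000
Alice, 60000
Eve, 80000
Bob, 120000


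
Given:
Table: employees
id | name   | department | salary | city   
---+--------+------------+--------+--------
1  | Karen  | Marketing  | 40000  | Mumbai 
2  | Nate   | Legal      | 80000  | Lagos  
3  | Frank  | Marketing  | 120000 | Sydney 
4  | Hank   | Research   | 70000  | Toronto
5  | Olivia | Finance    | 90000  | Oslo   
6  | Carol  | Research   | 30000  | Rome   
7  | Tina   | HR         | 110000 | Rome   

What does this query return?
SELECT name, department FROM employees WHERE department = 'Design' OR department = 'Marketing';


Filtering: department = 'Design' OR 'Marketing'
Matching: 2 rows

2 rows:
Karen, Marketing
Frank, Marketing


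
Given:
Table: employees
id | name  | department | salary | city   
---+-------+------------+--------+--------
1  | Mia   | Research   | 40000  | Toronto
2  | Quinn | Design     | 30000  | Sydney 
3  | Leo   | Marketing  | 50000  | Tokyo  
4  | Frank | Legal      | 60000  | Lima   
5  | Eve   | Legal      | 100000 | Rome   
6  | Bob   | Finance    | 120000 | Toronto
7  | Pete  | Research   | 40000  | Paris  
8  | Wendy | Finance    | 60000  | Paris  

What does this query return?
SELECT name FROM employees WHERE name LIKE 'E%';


LIKE 'E%' matches names starting with 'E'
Matching: 1

1 rows:
Eve


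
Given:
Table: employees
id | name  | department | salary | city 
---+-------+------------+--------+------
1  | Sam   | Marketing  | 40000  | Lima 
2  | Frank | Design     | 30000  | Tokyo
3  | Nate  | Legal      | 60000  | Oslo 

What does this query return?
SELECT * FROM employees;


SELECT * returns all 3 rows with all columns

3 rows:
1, Sam, Marketing, 40000, Lima
2, Frank, Design, 30000, Tokyo
3, Nate, Legal, 60000, Oslo


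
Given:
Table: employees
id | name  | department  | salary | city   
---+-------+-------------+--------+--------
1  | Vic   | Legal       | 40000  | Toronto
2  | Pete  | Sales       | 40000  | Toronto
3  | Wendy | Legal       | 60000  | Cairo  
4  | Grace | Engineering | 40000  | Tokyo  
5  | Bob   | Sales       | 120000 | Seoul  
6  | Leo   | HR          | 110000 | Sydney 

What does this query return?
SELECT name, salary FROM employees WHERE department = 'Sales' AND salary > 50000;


Filtering: department = 'Sales' AND salary > 50000
Matching: 1 rows

1 rows:
Bob, 120000


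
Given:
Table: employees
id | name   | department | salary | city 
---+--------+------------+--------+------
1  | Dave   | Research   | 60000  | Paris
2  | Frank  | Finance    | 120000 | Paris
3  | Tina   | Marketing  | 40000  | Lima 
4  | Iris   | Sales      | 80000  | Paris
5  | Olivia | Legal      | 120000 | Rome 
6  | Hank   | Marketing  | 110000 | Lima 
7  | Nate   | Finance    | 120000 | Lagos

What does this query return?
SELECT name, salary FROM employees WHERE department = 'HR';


Filtering: department = 'HR'
Matching rows: 0

Empty result set (0 rows)


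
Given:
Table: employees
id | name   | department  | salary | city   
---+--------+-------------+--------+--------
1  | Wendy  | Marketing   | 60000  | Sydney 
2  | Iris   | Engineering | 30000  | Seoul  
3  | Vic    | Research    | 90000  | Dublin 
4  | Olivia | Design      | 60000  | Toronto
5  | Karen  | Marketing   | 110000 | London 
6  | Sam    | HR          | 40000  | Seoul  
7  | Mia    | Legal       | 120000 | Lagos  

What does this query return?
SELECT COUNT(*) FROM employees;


COUNT(*) counts all rows

7


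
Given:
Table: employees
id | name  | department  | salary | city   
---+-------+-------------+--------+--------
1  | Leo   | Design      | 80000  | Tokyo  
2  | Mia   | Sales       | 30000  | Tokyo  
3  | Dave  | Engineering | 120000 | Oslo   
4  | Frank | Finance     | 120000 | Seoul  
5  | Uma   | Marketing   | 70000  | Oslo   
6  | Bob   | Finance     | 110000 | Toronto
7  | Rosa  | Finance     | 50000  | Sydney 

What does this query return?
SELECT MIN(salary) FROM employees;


Salaries: 80000, 30000, 120000, 120000, 70000, 110000, 50000
MIN = 30000

30000


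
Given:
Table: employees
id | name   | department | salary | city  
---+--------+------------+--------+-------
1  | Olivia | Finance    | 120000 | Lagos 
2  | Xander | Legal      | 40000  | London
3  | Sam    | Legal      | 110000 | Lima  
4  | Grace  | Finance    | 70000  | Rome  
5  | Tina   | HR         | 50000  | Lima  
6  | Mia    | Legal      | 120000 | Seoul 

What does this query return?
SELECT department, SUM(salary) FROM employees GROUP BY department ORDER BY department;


Summing salary within each department:
  Finance: 120000 + 70000 = 190000
  HR: 50000 = 50000
  Legal: 40000 + 110000 + 120000 = 270000


3 groups:
Finance, 190000
HR, 50000
Legal, 270000


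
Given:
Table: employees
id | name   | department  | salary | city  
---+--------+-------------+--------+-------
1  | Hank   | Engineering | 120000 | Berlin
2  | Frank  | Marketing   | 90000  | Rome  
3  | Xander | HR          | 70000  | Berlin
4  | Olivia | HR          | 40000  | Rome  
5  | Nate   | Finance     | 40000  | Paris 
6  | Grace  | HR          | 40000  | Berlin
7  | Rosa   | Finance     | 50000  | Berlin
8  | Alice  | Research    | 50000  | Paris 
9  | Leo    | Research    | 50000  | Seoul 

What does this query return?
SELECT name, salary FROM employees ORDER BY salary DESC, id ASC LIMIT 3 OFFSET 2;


Sort by salary DESC (id ASC tiebreak), then skip 2 and take 3
Rows 3 through 5

3 rows:
Xander, 70000
Rosa, 50000
Alice, 50000


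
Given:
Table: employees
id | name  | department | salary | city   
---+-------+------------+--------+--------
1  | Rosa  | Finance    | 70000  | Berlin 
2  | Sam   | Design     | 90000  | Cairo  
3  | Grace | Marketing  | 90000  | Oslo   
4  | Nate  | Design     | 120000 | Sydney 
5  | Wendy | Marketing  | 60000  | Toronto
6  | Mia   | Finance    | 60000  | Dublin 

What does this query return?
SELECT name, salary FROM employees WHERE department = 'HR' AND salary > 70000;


Filtering: department = 'HR' AND salary > 70000
Matching: 0 rows

Empty result set (0 rows)


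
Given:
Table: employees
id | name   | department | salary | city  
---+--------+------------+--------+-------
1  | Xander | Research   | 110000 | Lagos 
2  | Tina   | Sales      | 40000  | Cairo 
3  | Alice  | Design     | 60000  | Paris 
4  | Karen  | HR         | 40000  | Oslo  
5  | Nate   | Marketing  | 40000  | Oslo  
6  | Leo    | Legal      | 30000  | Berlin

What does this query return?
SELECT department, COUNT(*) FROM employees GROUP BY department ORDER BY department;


Assigning each row to its department group:
  Xander -> Research
  Tina -> Sales
  Alice -> Design
  Karen -> HR
  Nate -> Marketing
  Leo -> Legal


6 groups:
Design, 1
HR, 1
Legal, 1
Marketing, 1
Research, 1
Sales, 1


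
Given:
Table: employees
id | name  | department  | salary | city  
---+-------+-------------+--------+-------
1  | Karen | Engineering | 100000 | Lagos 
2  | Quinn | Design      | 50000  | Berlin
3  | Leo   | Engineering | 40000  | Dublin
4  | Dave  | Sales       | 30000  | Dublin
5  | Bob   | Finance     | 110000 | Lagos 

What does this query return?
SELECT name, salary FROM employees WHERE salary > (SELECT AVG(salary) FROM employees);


Subquery: AVG(salary) = 66000.0
Filtering: salary > 66000.0
  Karen (100000) -> MATCH
  Bob (110000) -> MATCH


2 rows:
Karen, 100000
Bob, 110000


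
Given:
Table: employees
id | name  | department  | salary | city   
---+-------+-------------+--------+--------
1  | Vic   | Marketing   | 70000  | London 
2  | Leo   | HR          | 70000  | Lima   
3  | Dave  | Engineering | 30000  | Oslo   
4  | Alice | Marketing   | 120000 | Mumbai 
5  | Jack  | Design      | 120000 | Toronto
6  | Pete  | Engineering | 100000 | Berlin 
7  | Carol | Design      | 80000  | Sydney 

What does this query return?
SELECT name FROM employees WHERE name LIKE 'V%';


LIKE 'V%' matches names starting with 'V'
Matching: 1

1 rows:
Vic


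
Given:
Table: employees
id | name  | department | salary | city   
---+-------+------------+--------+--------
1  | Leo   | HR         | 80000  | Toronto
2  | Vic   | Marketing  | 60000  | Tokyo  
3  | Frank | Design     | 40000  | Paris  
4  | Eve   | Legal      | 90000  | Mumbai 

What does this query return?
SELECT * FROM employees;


SELECT * returns all 4 rows with all columns

4 rows:
1, Leo, HR, 80000, Toronto
2, Vic, Marketing, 60000, Tokyo
3, Frank, Design, 40000, Paris
4, Eve, Legal, 90000, Mumbai


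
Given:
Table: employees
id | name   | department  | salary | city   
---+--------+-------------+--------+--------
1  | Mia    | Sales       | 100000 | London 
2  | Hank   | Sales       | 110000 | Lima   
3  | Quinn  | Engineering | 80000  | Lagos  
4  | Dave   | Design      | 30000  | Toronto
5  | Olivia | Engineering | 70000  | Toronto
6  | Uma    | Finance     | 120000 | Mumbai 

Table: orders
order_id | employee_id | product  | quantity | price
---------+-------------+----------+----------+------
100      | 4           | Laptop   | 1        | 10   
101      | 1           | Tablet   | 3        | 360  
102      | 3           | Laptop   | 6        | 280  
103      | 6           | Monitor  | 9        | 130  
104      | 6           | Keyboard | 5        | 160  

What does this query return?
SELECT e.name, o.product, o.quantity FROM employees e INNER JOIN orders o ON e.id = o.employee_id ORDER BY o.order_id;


Joining employees.id = orders.employee_id:
  employee Dave (id=4) -> order Laptop
  employee Mia (id=1) -> order Tablet
  employee Quinn (id=3) -> order Laptop
  employee Uma (id=6) -> order Monitor
  employee Uma (id=6) -> order Keyboard


5 rows:
Dave, Laptop, 1
Mia, Tablet, 3
Quinn, Laptop, 6
Uma, Monitor, 9
Uma, Keyboard, 5


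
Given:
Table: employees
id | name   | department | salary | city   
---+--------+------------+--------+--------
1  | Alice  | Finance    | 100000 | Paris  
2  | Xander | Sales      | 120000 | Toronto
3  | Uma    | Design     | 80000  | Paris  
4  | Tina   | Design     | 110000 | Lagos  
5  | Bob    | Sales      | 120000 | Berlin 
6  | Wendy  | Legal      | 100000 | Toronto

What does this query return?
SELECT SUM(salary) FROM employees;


SUM(salary) = 100000 + 120000 + 80000 + 110000 + 120000 + 100000 = 630000

630000


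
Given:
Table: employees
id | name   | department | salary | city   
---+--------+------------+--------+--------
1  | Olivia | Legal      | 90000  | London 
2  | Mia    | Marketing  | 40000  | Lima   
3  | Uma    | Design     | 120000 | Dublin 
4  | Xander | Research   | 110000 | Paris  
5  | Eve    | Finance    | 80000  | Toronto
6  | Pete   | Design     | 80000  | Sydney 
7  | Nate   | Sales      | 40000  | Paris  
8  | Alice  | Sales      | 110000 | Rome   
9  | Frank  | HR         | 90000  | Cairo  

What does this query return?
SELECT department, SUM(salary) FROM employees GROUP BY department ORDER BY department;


Summing salary within each department:
  Design: 120000 + 80000 = 200000
  Finance: 80000 = 80000
  HR: 90000 = 90000
  Legal: 90000 = 90000
  Marketing: 40000 = 40000
  Research: 110000 = 110000
  Sales: 40000 + 110000 = 150000


7 groups:
Design, 200000
Finance, 80000
HR, 90000
Legal, 90000
Marketing, 40000
Research, 110000
Sales, 150000


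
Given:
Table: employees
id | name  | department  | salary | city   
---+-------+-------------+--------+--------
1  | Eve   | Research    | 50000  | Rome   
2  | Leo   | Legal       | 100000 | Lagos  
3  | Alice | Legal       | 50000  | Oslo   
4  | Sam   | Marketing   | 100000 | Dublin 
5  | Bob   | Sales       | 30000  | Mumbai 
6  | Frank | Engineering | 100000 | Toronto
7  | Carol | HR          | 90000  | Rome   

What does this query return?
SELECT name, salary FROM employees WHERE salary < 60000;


Filtering: salary < 60000
Matching: 3 rows

3 rows:
Eve, 50000
Alice, 50000
Bob, 30000


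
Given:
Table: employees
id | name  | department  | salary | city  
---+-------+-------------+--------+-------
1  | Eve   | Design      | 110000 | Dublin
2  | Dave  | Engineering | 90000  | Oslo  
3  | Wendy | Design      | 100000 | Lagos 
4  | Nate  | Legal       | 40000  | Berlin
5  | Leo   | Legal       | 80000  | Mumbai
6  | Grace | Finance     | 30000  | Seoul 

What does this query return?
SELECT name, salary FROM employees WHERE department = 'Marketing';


Filtering: department = 'Marketing'
Matching rows: 0

Empty result set (0 rows)


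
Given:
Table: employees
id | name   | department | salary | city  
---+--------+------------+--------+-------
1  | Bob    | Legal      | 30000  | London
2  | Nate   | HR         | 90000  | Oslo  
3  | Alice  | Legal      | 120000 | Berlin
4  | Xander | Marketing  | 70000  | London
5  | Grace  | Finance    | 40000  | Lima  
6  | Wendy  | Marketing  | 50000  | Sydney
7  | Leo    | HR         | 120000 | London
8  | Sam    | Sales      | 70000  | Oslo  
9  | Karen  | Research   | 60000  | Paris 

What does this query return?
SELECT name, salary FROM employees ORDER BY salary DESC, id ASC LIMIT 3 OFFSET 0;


Sort by salary DESC (id ASC tiebreak), then skip 0 and take 3
Rows 1 through 3

3 rows:
Alice, 120000
Leo, 120000
Nate, 90000


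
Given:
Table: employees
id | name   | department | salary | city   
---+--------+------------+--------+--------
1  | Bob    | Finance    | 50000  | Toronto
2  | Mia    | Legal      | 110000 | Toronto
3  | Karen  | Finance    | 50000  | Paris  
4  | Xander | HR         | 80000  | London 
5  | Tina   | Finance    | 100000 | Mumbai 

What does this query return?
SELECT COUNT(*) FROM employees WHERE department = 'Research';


Counting rows where department = 'Research'


0


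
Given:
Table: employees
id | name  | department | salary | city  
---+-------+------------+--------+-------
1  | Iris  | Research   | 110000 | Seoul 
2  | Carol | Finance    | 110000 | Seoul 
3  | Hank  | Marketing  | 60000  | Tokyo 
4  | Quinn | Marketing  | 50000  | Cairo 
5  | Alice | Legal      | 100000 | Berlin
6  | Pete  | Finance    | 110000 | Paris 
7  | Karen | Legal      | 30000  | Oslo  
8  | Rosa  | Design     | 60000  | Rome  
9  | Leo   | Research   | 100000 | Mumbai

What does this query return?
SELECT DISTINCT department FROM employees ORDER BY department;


All 'department' values (row order): Research, Finance, Marketing, Marketing, Legal, Finance, Legal, Design, Research
Removing duplicates leaves 5 unique value(s).

5 values:
Design
Finance
Legal
Marketing
Research


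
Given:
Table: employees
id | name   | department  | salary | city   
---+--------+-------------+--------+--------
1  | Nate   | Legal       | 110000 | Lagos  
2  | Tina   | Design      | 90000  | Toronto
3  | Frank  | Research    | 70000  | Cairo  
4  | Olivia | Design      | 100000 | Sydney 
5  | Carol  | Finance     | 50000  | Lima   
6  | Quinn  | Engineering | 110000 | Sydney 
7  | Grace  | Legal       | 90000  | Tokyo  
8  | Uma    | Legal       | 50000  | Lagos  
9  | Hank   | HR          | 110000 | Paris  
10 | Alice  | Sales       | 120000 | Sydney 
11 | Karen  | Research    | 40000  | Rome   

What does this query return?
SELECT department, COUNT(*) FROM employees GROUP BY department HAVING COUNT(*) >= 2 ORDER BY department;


Groups with count >= 2:
  Design: 2 -> PASS
  Legal: 3 -> PASS
  Research: 2 -> PASS
  Engineering: 1 -> filtered out
  Finance: 1 -> filtered out
  HR: 1 -> filtered out
  Sales: 1 -> filtered out


3 groups:
Design, 2
Legal, 3
Research, 2


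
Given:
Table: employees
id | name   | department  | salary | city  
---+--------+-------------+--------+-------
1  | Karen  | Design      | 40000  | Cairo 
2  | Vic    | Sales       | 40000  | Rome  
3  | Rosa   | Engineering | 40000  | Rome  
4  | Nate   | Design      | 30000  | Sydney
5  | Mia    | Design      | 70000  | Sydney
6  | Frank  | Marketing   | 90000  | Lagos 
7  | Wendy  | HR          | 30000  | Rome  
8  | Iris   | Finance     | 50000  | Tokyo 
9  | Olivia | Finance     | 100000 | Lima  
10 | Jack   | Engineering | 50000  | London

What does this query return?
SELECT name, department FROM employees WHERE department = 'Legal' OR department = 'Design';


Filtering: department = 'Legal' OR 'Design'
Matching: 3 rows

3 rows:
Karen, Design
Nate, Design
Mia, Design


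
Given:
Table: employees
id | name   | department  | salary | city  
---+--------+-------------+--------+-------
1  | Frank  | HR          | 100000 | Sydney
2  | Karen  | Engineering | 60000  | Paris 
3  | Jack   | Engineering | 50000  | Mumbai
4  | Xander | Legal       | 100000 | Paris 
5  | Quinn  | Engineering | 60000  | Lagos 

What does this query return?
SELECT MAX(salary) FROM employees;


Salaries: 100000, 60000, 50000, 100000, 60000
MAX = 100000

100000


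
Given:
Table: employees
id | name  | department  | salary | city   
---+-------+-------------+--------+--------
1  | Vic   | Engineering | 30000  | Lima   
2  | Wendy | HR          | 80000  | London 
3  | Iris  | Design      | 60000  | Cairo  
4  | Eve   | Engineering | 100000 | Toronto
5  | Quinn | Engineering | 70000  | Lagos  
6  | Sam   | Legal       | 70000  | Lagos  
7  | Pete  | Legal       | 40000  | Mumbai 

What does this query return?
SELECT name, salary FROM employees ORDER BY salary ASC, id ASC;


Sorting by salary ASC, then id ASC for ties

7 rows:
Vic, 30000
Pete, 40000
Iris, 60000
Quinn, 70000
Sam, 70000
Wendy, 80000
Eve, 100000


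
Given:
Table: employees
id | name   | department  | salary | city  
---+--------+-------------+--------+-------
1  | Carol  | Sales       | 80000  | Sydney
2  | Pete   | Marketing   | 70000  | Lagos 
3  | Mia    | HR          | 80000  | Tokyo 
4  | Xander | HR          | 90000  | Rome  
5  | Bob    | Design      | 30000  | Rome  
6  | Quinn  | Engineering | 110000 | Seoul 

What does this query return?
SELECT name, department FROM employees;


Projecting columns: name, department

6 rows:
Carol, Sales
Pete, Marketing
Mia, HR
Xander, HR
Bob, Design
Quinn, Engineering


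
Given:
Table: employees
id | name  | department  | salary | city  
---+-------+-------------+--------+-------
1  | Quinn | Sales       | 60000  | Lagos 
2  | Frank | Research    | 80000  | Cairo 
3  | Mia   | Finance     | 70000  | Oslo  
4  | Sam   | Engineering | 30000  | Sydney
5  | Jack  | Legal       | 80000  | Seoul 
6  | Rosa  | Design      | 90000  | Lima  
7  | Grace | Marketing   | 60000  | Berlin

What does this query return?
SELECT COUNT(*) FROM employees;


COUNT(*) counts all rows

7


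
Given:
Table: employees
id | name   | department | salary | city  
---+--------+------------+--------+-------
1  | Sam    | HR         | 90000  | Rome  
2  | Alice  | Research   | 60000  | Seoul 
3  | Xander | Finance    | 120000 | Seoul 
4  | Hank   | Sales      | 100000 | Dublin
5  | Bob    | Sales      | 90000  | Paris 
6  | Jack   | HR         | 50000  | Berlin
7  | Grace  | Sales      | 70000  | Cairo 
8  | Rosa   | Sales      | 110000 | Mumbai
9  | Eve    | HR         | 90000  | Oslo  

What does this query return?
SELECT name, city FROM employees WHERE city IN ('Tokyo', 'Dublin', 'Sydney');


Filtering: city IN ('Tokyo', 'Dublin', 'Sydney')
Matching: 1 rows

1 rows:
Hank, Dublin


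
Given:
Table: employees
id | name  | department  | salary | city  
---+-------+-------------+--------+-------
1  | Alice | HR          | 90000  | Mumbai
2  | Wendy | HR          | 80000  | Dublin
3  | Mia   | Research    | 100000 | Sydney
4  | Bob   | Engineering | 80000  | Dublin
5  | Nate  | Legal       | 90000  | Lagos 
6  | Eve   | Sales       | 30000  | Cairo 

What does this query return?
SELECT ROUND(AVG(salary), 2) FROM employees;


SUM(salary) = 470000
COUNT = 6
ROUND(AVG, 2) = ROUND(470000 / 6, 2) = 78333.33

78333.33


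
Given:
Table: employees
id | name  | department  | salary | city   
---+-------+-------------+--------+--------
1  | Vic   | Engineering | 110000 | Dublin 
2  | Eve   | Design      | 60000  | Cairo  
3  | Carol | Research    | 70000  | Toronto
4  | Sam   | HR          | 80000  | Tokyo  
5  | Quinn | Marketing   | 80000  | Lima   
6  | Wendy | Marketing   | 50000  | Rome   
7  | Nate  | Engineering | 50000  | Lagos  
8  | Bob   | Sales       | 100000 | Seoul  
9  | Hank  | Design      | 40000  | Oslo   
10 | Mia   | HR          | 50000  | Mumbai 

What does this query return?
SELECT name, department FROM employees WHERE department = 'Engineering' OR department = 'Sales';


Filtering: department = 'Engineering' OR 'Sales'
Matching: 3 rows

3 rows:
Vic, Engineering
Nate, Engineering
Bob, Sales


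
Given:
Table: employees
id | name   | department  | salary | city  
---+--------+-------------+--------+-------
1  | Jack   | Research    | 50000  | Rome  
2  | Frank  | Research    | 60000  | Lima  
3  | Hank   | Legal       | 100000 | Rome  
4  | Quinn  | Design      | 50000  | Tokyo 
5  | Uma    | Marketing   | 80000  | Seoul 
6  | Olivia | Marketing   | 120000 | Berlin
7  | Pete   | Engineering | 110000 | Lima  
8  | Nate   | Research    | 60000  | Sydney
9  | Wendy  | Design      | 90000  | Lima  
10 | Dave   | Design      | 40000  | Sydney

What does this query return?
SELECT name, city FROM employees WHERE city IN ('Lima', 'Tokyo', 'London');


Filtering: city IN ('Lima', 'Tokyo', 'London')
Matching: 4 rows

4 rows:
Frank, Lima
Quinn, Tokyo
Pete, Lima
Wendy, Lima


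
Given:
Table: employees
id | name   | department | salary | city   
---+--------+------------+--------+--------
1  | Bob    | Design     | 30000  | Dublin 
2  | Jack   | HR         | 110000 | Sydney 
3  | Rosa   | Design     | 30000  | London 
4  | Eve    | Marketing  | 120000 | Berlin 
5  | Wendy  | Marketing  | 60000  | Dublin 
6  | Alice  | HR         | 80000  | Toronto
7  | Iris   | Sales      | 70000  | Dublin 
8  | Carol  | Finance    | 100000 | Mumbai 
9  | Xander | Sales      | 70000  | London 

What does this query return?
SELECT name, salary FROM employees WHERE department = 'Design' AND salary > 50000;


Filtering: department = 'Design' AND salary > 50000
Matching: 0 rows

Empty result set (0 rows)


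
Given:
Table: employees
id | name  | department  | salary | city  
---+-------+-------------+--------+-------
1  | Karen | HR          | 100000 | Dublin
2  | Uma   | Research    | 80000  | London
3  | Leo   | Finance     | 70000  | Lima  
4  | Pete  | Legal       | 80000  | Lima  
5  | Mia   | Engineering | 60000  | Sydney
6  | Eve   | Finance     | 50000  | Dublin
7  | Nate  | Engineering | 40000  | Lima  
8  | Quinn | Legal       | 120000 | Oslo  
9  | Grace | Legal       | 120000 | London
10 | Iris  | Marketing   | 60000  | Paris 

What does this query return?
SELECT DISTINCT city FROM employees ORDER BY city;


All 'city' values (row order): Dublin, London, Lima, Lima, Sydney, Dublin, Lima, Oslo, London, Paris
Removing duplicates leaves 6 unique value(s).

6 values:
Dublin
Lima
London
Oslo
Paris
Sydney


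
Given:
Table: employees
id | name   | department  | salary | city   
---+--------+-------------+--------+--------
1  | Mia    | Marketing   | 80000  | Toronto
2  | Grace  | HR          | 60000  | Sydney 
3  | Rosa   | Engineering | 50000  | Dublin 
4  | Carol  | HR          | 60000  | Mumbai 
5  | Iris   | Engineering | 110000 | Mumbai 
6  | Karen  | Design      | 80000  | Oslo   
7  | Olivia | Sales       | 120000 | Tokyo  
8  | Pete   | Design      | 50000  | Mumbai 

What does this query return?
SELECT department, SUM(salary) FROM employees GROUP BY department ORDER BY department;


Summing salary within each department:
  Design: 80000 + 50000 = 130000
  Engineering: 50000 + 110000 = 160000
  HR: 60000 + 60000 = 120000
  Marketing: 80000 = 80000
  Sales: 120000 = 120000


5 groups:
Design, 130000
Engineering, 160000
HR, 120000
Marketing, 80000
Sales, 120000


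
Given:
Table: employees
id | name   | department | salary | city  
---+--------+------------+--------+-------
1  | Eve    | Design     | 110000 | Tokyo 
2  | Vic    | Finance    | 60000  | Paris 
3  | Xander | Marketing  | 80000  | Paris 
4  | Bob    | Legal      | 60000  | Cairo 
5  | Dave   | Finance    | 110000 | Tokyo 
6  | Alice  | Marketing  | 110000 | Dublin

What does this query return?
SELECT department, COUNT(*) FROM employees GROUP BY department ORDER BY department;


Assigning each row to its department group:
  Eve -> Design
  Vic -> Finance
  Xander -> Marketing
  Bob -> Legal
  Dave -> Finance
  Alice -> Marketing


4 groups:
Design, 1
Finance, 2
Legal, 1
Marketing, 2


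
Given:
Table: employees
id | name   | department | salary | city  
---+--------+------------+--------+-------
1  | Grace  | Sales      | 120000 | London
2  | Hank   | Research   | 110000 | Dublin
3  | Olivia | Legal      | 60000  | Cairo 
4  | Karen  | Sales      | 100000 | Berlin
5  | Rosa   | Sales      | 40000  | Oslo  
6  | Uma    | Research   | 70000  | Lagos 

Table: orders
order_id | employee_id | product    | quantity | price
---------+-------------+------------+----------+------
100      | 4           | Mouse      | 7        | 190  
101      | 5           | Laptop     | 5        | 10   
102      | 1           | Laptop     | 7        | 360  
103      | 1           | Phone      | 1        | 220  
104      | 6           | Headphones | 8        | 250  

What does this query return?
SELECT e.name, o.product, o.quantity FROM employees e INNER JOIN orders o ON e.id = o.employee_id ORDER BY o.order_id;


Joining employees.id = orders.employee_id:
  employee Karen (id=4) -> order Mouse
  employee Rosa (id=5) -> order Laptop
  employee Grace (id=1) -> order Laptop
  employee Grace (id=1) -> order Phone
  employee Uma (id=6) -> order Headphones


5 rows:
Karen, Mouse, 7
Rosa, Laptop, 5
Grace, Laptop, 7
Grace, Phone, 1
Uma, Headphones, 8


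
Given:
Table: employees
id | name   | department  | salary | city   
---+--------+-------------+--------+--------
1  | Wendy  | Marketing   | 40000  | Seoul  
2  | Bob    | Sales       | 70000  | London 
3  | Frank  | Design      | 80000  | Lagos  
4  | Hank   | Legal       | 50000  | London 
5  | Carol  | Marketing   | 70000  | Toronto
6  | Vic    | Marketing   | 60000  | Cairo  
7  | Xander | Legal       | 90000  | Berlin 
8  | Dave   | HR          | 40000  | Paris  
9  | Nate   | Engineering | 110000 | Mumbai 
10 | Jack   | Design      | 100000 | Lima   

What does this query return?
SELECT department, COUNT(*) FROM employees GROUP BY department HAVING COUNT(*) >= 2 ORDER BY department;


Groups with count >= 2:
  Design: 2 -> PASS
  Legal: 2 -> PASS
  Marketing: 3 -> PASS
  Engineering: 1 -> filtered out
  HR: 1 -> filtered out
  Sales: 1 -> filtered out


3 groups:
Design, 2
Legal, 2
Marketing, 3


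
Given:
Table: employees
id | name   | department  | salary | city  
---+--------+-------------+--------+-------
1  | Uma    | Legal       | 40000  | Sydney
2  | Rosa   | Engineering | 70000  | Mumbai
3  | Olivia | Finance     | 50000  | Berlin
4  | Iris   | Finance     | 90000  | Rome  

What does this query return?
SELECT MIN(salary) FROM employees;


Salaries: 40000, 70000, 50000, 90000
MIN = 40000

40000


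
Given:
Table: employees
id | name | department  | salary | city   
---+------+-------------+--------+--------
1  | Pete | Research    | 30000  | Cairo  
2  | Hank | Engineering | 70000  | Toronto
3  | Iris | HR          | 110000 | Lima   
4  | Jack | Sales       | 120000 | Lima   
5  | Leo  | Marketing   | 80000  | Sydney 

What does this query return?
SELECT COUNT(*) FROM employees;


COUNT(*) counts all rows

5


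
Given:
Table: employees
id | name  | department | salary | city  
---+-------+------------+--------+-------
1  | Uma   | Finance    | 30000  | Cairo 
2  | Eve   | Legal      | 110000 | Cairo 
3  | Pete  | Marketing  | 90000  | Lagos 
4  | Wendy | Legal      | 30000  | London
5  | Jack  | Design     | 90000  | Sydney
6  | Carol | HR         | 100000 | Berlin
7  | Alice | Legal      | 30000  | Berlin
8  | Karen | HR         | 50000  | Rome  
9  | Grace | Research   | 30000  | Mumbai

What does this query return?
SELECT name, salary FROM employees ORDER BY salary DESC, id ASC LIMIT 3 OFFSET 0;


Sort by salary DESC (id ASC tiebreak), then skip 0 and take 3
Rows 1 through 3

3 rows:
Eve, 110000
Carol, 100000
Pete, 90000


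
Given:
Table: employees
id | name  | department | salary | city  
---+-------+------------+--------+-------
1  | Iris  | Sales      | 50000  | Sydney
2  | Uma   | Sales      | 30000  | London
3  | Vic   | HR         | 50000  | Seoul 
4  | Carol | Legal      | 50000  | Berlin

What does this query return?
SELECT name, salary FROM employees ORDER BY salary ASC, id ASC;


Sorting by salary ASC, then id ASC for ties

4 rows:
Uma, 30000
Iris, 50000
Vic, 50000
Carol, 50000


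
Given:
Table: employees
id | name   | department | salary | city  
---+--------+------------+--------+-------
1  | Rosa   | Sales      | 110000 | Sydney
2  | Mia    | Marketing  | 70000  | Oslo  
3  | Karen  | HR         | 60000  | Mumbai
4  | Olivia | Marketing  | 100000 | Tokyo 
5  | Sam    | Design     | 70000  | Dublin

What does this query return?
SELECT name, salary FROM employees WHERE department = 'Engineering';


Filtering: department = 'Engineering'
Matching rows: 0

Empty result set (0 rows)


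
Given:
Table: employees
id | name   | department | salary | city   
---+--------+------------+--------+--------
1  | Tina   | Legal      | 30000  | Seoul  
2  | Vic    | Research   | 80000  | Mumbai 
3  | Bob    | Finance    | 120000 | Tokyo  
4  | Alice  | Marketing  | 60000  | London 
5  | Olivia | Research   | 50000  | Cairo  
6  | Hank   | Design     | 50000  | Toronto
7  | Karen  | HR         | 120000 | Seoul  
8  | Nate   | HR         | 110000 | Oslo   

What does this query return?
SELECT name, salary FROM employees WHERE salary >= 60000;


Filtering: salary >= 60000
Matching: 5 rows

5 rows:
Vic, 80000
Bob, 120000
Alice, 60000
Karen, 120000
Nate, 110000


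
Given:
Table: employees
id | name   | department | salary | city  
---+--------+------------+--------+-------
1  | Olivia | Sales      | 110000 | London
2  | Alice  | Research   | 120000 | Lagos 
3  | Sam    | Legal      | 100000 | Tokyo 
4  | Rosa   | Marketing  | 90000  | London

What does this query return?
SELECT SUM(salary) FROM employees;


SUM(salary) = 110000 + 120000 + 100000 + 90000 = 420000

420000


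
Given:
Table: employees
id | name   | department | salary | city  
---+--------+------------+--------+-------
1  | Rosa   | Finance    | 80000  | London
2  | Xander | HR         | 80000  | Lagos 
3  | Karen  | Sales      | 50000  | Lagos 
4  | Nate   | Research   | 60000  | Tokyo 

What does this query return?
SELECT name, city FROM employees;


Projecting columns: name, city

4 rows:
Rosa, London
Xander, Lagos
Karen, Lagos
Nate, Tokyo


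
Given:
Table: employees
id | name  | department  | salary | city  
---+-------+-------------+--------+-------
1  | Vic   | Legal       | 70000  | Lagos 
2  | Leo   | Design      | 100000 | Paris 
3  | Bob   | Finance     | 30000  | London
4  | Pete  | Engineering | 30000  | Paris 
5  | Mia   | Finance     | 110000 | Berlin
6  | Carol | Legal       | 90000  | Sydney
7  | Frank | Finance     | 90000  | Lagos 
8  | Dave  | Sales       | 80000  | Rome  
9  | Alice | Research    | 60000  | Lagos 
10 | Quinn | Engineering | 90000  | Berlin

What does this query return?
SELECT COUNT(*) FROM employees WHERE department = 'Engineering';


Counting rows where department = 'Engineering'
  Pete -> MATCH
  Quinn -> MATCH


2


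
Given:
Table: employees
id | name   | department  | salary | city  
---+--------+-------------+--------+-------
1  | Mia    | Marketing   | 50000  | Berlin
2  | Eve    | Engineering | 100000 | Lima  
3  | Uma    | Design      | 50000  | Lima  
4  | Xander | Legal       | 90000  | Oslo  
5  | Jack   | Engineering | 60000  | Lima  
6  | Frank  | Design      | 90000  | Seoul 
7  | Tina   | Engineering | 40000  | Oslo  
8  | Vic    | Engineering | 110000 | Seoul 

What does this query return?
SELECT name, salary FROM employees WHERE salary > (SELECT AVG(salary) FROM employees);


Subquery: AVG(salary) = 73750.0
Filtering: salary > 73750.0
  Eve (100000) -> MATCH
  Xander (90000) -> MATCH
  Frank (90000) -> MATCH
  Vic (110000) -> MATCH


4 rows:
Eve, 100000
Xander, 90000
Frank, 90000
Vic, 110000


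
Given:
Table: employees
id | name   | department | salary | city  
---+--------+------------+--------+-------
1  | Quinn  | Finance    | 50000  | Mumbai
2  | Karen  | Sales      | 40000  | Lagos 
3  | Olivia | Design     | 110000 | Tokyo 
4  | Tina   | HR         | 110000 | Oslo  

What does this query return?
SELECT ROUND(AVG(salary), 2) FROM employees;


SUM(salary) = 310000
COUNT = 4
ROUND(AVG, 2) = ROUND(310000 / 4, 2) = 77500.0

77500.0


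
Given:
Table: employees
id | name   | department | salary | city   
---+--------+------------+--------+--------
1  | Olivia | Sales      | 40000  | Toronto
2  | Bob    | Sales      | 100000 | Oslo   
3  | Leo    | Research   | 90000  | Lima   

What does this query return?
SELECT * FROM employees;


SELECT * returns all 3 rows with all columns

3 rows:
1, Olivia, Sales, 40000, Toronto
2, Bob, Sales, 100000, Oslo
3, Leo, Research, 90000, Lima


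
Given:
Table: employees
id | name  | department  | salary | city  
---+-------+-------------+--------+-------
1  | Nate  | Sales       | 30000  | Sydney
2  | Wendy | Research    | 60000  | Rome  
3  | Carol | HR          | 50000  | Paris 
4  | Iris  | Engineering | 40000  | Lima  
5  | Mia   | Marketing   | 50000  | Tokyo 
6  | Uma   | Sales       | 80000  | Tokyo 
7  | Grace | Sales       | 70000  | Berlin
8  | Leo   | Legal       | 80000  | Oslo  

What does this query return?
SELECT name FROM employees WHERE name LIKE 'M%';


LIKE 'M%' matches names starting with 'M'
Matching: 1

1 rows:
Mia


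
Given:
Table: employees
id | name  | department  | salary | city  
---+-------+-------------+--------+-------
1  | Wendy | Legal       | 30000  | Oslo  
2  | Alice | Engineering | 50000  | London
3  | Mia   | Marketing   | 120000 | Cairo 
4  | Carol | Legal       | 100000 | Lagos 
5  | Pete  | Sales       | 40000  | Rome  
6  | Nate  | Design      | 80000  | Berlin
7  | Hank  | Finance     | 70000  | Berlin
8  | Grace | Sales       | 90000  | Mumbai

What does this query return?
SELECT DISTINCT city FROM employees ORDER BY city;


All 'city' values (row order): Oslo, London, Cairo, Lagos, Rome, Berlin, Berlin, Mumbai
Removing duplicates leaves 7 unique value(s).

7 values:
Berlin
Cairo
Lagos
London
Mumbai
Oslo
Rome


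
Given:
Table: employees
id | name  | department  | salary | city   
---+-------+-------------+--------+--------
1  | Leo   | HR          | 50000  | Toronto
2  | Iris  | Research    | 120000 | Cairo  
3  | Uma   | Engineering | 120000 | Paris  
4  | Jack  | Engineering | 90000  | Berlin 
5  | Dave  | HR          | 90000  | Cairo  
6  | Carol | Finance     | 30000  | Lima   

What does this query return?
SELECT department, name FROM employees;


Projecting columns: department, name

6 rows:
HR, Leo
Research, Iris
Engineering, Uma
Engineering, Jack
HR, Dave
Finance, Carol


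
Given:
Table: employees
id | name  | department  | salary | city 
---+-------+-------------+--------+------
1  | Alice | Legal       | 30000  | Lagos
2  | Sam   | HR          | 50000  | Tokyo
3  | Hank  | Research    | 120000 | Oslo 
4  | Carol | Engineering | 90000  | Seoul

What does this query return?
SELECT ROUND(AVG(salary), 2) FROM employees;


SUM(salary) = 290000
COUNT = 4
ROUND(AVG, 2) = ROUND(290000 / 4, 2) = 72500.0

72500.0


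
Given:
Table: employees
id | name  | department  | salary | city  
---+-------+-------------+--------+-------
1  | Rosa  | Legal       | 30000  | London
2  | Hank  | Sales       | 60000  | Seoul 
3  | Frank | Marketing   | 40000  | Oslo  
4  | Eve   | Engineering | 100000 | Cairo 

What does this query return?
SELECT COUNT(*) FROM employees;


COUNT(*) counts all rows

4


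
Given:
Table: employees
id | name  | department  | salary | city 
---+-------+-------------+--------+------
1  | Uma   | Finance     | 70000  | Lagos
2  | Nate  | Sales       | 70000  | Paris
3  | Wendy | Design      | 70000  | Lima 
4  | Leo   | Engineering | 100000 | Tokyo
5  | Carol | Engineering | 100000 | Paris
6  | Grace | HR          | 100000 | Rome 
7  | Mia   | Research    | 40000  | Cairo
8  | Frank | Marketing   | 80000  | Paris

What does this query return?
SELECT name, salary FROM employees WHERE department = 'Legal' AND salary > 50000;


Filtering: department = 'Legal' AND salary > 50000
Matching: 0 rows

Empty result set (0 rows)


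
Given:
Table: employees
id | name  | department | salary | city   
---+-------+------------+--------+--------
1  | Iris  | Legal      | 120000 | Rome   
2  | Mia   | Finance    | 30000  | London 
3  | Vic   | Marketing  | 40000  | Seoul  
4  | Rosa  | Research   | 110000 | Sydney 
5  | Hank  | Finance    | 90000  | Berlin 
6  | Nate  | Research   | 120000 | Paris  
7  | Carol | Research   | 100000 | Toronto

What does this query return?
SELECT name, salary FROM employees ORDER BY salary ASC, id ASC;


Sorting by salary ASC, then id ASC for ties

7 rows:
Mia, 30000
Vic, 40000
Hank, 90000
Carol, 100000
Rosa, 110000
Iris, 120000
Nate, 120000


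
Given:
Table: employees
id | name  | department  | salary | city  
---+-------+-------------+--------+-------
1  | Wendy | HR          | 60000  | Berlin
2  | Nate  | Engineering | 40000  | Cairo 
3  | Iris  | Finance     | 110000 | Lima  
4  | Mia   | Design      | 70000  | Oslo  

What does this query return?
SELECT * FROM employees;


SELECT * returns all 4 rows with all columns

4 rows:
1, Wendy, HR, 60000, Berlin
2, Nate, Engineering, 40000, Cairo
3, Iris, Finance, 110000, Lima
4, Mia, Design, 70000, Oslo


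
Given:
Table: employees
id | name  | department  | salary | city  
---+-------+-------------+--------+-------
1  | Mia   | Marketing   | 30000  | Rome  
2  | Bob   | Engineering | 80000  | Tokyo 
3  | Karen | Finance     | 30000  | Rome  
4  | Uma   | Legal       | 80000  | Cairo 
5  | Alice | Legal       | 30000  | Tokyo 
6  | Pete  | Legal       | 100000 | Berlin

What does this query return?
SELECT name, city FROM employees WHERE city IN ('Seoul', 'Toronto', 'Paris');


Filtering: city IN ('Seoul', 'Toronto', 'Paris')
Matching: 0 rows

Empty result set (0 rows)


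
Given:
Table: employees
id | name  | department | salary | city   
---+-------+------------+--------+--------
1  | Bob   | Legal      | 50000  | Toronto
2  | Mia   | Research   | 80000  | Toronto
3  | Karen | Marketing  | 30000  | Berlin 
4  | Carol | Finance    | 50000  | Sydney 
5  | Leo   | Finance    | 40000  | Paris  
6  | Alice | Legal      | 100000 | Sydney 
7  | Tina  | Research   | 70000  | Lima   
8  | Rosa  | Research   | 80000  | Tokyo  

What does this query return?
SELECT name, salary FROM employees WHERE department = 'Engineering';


Filtering: department = 'Engineering'
Matching rows: 0

Empty result set (0 rows)


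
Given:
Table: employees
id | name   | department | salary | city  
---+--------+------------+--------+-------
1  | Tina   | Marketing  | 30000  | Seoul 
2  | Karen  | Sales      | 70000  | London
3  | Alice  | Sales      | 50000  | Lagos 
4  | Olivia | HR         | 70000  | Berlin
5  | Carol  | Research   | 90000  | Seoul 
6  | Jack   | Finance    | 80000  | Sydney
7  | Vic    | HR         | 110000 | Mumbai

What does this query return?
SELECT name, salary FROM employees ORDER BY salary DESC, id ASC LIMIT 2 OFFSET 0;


Sort by salary DESC (id ASC tiebreak), then skip 0 and take 2
Rows 1 through 2

2 rows:
Vic, 110000
Carol, 90000


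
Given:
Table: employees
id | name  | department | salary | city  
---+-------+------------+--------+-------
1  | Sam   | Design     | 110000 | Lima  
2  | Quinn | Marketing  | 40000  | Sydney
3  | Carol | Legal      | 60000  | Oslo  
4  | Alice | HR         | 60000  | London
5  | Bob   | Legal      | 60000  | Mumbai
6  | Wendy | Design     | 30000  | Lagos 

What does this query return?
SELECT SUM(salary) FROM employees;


SUM(salary) = 110000 + 40000 + 60000 + 60000 + 60000 + 30000 = 360000

360000
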